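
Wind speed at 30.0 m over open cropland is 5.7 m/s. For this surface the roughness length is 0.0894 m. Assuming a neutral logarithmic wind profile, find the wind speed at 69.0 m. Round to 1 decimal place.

6.5 m/s

Log law: V(z) ∝ ln(z/z₀), so V₂/V₁ = ln(z₂/z₀) / ln(z₁/z₀).
ln(69.0/0.0894) = 6.6487, ln(30.0/0.0894) = 5.8158
V₂ = 5.7 × 6.6487/5.8158 = 5.7 × 1.1432 = 6.5163 m/s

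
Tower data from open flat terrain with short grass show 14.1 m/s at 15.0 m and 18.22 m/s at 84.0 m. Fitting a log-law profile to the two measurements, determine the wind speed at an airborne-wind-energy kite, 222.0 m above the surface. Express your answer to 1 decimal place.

20.5 m/s

Log law: V ∝ ln(z/z₀). From the pair, with r = V₁/V₂ = 0.77387,
ln z₀ = (ln z₁ − r·ln z₂)/(1 − r) = (2.7081 − 0.77387×4.4308)/0.22613 = -3.1878 → z₀ = 0.04126 m
V₃ = V₁ · ln(z₃/z₀)/ln(z₁/z₀) = 14.1 × 8.5905/5.8959 = 20.5442 m/s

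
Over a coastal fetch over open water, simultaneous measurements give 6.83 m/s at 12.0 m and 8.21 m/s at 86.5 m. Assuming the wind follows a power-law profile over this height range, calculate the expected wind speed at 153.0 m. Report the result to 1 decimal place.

First find α: α = ln(V₂/V₁)/ln(z₂/z₁) = ln(8.21/6.83)/ln(86.5/12.0) = 0.18403/1.97524 = 0.0932
Extrapolate from 86.5 m to 153.0 m: V₃ = 8.21 × (153.0/86.5)^0.0932 = 8.21 × 1.0546 = 8.6580 m/s

8.7 m/s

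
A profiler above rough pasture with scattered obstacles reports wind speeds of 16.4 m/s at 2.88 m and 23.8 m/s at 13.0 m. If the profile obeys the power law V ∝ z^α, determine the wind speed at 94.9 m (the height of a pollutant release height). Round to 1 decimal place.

First find α: α = ln(V₂/V₁)/ln(z₂/z₁) = ln(23.8/16.4)/ln(13.0/2.88) = 0.37240/1.50716 = 0.2471
Extrapolate from 13.0 m to 94.9 m: V₃ = 23.8 × (94.9/13.0)^0.2471 = 23.8 × 1.6343 = 38.8952 m/s

38.9 m/s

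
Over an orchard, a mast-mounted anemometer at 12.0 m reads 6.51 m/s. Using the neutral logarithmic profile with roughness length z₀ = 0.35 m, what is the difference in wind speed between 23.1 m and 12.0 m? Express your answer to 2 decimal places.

1.21 m/s

Log law: V₂ = V₁ · ln(z₂/z₀)/ln(z₁/z₀) = 6.51 × 4.1897/3.5347 = 7.7162 m/s
ΔV = 7.7162 − 6.51 = 1.2062 m/s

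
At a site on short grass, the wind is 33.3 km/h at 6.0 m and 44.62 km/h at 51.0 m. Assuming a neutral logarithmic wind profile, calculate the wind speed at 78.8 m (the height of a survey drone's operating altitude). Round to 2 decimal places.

46.92 km/h

Log law: V ∝ ln(z/z₀). From the pair, with r = V₁/V₂ = 0.74630,
ln z₀ = (ln z₁ − r·ln z₂)/(1 − r) = (1.7918 − 0.74630×3.9318)/0.25370 = -4.5037 → z₀ = 0.01107 m
V₃ = V₁ · ln(z₃/z₀)/ln(z₁/z₀) = 33.3 × 8.8706/6.2954 = 46.9214 km/h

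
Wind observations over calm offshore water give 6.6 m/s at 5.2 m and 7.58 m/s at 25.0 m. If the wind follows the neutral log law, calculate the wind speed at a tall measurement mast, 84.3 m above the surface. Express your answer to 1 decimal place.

Log law: V ∝ ln(z/z₀). From the pair, with r = V₁/V₂ = 0.87071,
ln z₀ = (ln z₁ − r·ln z₂)/(1 − r) = (1.6487 − 0.87071×3.2189)/0.12929 = -8.9263 → z₀ = 0.0001329 m
V₃ = V₁ · ln(z₃/z₀)/ln(z₁/z₀) = 6.6 × 13.3607/10.5749 = 8.3386 m/s

8.3 m/s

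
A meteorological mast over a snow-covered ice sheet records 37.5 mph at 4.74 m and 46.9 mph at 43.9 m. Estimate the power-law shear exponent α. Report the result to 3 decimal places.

α ≈ 0.100

Power law: V₂/V₁ = (z₂/z₁)^α ⇒ α = ln(V₂/V₁) / ln(z₂/z₁)
α = ln(46.9/37.5) / ln(43.9/4.74) = ln(1.2507) / ln(9.2616)
  = 0.22368 / 2.22588 = 0.10049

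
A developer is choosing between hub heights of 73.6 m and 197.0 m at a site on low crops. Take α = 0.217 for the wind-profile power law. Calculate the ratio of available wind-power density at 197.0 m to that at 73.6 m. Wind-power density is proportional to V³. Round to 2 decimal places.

Speed ratio: V_B/V_A = (z_B/z_A)^α = (197.0/73.6)^0.217 = (2.6766)^0.217 = 1.23819
Power-density ratio: P_B/P_A = (V_B/V_A)³ = (1.23819)³ = 1.89828

1.90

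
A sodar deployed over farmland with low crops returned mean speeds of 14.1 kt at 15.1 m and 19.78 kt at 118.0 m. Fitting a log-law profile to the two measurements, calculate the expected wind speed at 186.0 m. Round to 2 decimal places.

Log law: V ∝ ln(z/z₀). From the pair, with r = V₁/V₂ = 0.71284,
ln z₀ = (ln z₁ − r·ln z₂)/(1 − r) = (2.7147 − 0.71284×4.7707)/0.28716 = -2.3891 → z₀ = 0.09171 m
V₃ = V₁ · ln(z₃/z₀)/ln(z₁/z₀) = 14.1 × 7.6148/5.1038 = 21.0372 kt

21.04 kt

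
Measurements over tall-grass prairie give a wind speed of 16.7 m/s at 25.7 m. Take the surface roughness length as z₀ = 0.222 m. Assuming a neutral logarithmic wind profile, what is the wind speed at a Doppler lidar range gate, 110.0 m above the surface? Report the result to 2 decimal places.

21.81 m/s

Log law: V(z) ∝ ln(z/z₀), so V₂/V₁ = ln(z₂/z₀) / ln(z₁/z₀).
ln(110.0/0.222) = 6.2056, ln(25.7/0.222) = 4.7516
V₂ = 16.7 × 6.2056/4.7516 = 16.7 × 1.3060 = 21.8102 m/s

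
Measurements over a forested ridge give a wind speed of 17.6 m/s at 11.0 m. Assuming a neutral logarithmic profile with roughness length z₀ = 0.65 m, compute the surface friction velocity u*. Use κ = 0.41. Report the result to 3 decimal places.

Log law: V(z) = (u*/κ) · ln(z/z₀) ⇒ u* = κ · V / ln(z/z₀)
u* = 0.41 × 17.6 / ln(11.0/0.65) = 0.41 × 17.6 / 2.8287
   = 7.2160 / 2.8287 = 2.5510 m/s

u* ≈ 2.551 m/s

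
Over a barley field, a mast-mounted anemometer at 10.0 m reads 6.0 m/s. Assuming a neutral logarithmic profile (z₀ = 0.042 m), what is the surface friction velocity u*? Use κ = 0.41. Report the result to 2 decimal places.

Log law: V(z) = (u*/κ) · ln(z/z₀) ⇒ u* = κ · V / ln(z/z₀)
u* = 0.41 × 6.0 / ln(10.0/0.042) = 0.41 × 6.0 / 5.4727
   = 2.4600 / 5.4727 = 0.4495 m/s

u* ≈ 0.45 m/s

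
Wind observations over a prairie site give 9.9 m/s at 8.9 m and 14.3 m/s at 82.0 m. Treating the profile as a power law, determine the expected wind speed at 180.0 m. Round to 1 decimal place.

16.3 m/s

First find α: α = ln(V₂/V₁)/ln(z₂/z₁) = ln(14.3/9.9)/ln(82.0/8.9) = 0.36772/2.22067 = 0.1656
Extrapolate from 82.0 m to 180.0 m: V₃ = 14.3 × (180.0/82.0)^0.1656 = 14.3 × 1.1391 = 16.2884 m/s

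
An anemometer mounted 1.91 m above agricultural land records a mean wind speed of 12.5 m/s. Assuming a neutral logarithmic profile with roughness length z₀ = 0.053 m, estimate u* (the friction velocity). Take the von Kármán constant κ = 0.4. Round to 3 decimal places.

Log law: V(z) = (u*/κ) · ln(z/z₀) ⇒ u* = κ · V / ln(z/z₀)
u* = 0.4 × 12.5 / ln(1.91/0.053) = 0.4 × 12.5 / 3.5846
   = 5.0000 / 3.5846 = 1.3949 m/s

u* ≈ 1.395 m/s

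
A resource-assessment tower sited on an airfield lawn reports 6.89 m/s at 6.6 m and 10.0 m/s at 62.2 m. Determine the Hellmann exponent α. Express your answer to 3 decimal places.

α ≈ 0.166

Power law: V₂/V₁ = (z₂/z₁)^α ⇒ α = ln(V₂/V₁) / ln(z₂/z₁)
α = ln(10.0/6.89) / ln(62.2/6.6) = ln(1.4514) / ln(9.4242)
  = 0.37251 / 2.24329 = 0.16606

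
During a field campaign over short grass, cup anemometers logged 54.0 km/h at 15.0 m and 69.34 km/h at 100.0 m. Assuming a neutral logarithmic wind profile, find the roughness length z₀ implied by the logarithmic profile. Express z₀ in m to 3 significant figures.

Log law: V(z) ∝ ln(z/z₀). With r = V₁/V₂ = 54.0/69.34 = 0.77877,
r · ln(z₂/z₀) = ln(z₁/z₀) ⇒ ln z₀ = (ln z₁ − r·ln z₂)/(1 − r)
ln z₀ = (2.70805 − 0.77877×4.60517) / 0.22123 = -3.9702
z₀ = exp(-3.9702) = 0.01887 m

z₀ ≈ 0.0189 m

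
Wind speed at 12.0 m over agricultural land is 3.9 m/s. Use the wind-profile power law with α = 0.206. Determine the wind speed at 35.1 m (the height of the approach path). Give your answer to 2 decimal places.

Power-law profile: V₂ = V₁ · (z₂/z₁)^α
V₂ = 3.9 × (35.1/12.0)^0.206 = 3.9 × (2.9250)^0.206
    = 3.9 × 1.2474 = 4.8650 m/s

4.87 m/s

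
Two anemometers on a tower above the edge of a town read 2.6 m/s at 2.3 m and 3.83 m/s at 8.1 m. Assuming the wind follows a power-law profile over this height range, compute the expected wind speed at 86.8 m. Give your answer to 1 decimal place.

7.9 m/s

First find α: α = ln(V₂/V₁)/ln(z₂/z₁) = ln(3.83/2.6)/ln(8.1/2.3) = 0.38735/1.25895 = 0.3077
Extrapolate from 8.1 m to 86.8 m: V₃ = 3.83 × (86.8/8.1)^0.3077 = 3.83 × 2.0745 = 7.9454 m/s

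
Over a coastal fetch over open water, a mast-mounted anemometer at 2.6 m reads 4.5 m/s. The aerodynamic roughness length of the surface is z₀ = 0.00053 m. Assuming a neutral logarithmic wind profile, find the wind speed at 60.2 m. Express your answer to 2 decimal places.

6.16 m/s

Log law: V(z) ∝ ln(z/z₀), so V₂/V₁ = ln(z₂/z₀) / ln(z₁/z₀).
ln(60.2/0.00053) = 11.6403, ln(2.6/0.00053) = 8.4981
V₂ = 4.5 × 11.6403/8.4981 = 4.5 × 1.3697 = 6.1639 m/s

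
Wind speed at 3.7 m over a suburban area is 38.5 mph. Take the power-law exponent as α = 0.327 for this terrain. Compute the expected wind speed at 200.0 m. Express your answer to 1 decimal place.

Power-law profile: V₂ = V₁ · (z₂/z₁)^α
V₂ = 38.5 × (200.0/3.7)^0.327 = 38.5 × (54.0541)^0.327
    = 38.5 × 3.6867 = 141.9370 mph

141.9 mph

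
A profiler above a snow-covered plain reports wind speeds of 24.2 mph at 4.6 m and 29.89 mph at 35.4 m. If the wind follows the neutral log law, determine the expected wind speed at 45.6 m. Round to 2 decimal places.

30.60 mph

Log law: V ∝ ln(z/z₀). From the pair, with r = V₁/V₂ = 0.80964,
ln z₀ = (ln z₁ − r·ln z₂)/(1 − r) = (1.5261 − 0.80964×3.5667)/0.19036 = -7.1530 → z₀ = 0.0007825 m
V₃ = V₁ · ln(z₃/z₀)/ln(z₁/z₀) = 24.2 × 10.9729/8.6791 = 30.5960 mph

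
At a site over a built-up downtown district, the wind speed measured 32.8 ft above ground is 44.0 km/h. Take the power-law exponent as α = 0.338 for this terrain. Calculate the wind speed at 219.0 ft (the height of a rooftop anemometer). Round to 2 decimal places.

83.59 km/h

Power-law profile: V₂ = V₁ · (z₂/z₁)^α
V₂ = 44.0 × (219.0/32.8)^0.338 = 44.0 × (6.6768)^0.338
    = 44.0 × 1.8998 = 83.5906 km/h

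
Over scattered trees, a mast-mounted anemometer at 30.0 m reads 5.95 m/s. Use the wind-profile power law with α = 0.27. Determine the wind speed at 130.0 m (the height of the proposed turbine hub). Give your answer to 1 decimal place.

Power-law profile: V₂ = V₁ · (z₂/z₁)^α
V₂ = 5.95 × (130.0/30.0)^0.27 = 5.95 × (4.3333)^0.27
    = 5.95 × 1.4857 = 8.8401 m/s

8.8 m/s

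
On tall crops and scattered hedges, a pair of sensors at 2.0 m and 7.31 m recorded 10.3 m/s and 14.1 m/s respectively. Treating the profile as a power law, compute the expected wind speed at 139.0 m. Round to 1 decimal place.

First find α: α = ln(V₂/V₁)/ln(z₂/z₁) = ln(14.1/10.3)/ln(7.31/2.0) = 0.31403/1.29610 = 0.2423
Extrapolate from 7.31 m to 139.0 m: V₃ = 14.1 × (139.0/7.31)^0.2423 = 14.1 × 2.0413 = 28.7827 m/s

28.8 m/s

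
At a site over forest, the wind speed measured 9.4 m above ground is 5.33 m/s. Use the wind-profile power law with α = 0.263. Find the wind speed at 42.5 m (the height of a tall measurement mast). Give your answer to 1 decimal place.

Power-law profile: V₂ = V₁ · (z₂/z₁)^α
V₂ = 5.33 × (42.5/9.4)^0.263 = 5.33 × (4.5213)^0.263
    = 5.33 × 1.4871 = 7.9261 m/s

7.9 m/s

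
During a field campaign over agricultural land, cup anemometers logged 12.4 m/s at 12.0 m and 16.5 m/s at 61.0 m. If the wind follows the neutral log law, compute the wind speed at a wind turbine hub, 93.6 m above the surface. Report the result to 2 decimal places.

Log law: V ∝ ln(z/z₀). From the pair, with r = V₁/V₂ = 0.75152,
ln z₀ = (ln z₁ − r·ln z₂)/(1 − r) = (2.4849 − 0.75152×4.1109)/0.24848 = -2.4327 → z₀ = 0.08780 m
V₃ = V₁ · ln(z₃/z₀)/ln(z₁/z₀) = 12.4 × 6.9717/4.9176 = 17.5796 m/s

17.58 m/s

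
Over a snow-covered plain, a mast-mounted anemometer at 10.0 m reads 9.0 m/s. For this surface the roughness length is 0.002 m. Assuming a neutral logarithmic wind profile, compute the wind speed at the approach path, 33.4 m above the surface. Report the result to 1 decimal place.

Log law: V(z) ∝ ln(z/z₀), so V₂/V₁ = ln(z₂/z₀) / ln(z₁/z₀).
ln(33.4/0.002) = 9.7232, ln(10.0/0.002) = 8.5172
V₂ = 9.0 × 9.7232/8.5172 = 9.0 × 1.1416 = 10.2743 m/s

10.3 m/s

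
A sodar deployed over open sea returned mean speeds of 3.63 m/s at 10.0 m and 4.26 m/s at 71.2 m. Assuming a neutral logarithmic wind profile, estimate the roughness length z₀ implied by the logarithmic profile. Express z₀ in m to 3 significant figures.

Log law: V(z) ∝ ln(z/z₀). With r = V₁/V₂ = 3.63/4.26 = 0.85211,
r · ln(z₂/z₀) = ln(z₁/z₀) ⇒ ln z₀ = (ln z₁ − r·ln z₂)/(1 − r)
ln z₀ = (2.30259 − 0.85211×4.26549) / 0.14789 = -9.0075
z₀ = exp(-9.0075) = 0.0001225 m

z₀ ≈ 0.000122 m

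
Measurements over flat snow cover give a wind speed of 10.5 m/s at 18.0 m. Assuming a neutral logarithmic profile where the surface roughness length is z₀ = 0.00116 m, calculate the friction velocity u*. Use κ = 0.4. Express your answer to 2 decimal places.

u* ≈ 0.44 m/s

Log law: V(z) = (u*/κ) · ln(z/z₀) ⇒ u* = κ · V / ln(z/z₀)
u* = 0.4 × 10.5 / ln(18.0/0.00116) = 0.4 × 10.5 / 9.6497
   = 4.2000 / 9.6497 = 0.4352 m/s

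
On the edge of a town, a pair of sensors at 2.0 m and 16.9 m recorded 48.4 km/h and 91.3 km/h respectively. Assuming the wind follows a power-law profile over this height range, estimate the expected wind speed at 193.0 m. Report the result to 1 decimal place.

First find α: α = ln(V₂/V₁)/ln(z₂/z₁) = ln(91.3/48.4)/ln(16.9/2.0) = 0.63465/2.13417 = 0.2974
Extrapolate from 16.9 m to 193.0 m: V₃ = 91.3 × (193.0/16.9)^0.2974 = 91.3 × 2.0631 = 188.3637 km/h

188.4 km/h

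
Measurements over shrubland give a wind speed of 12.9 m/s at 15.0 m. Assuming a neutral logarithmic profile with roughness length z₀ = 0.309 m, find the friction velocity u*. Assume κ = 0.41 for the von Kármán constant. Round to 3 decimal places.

Log law: V(z) = (u*/κ) · ln(z/z₀) ⇒ u* = κ · V / ln(z/z₀)
u* = 0.41 × 12.9 / ln(15.0/0.309) = 0.41 × 12.9 / 3.8825
   = 5.2890 / 3.8825 = 1.3623 m/s

u* ≈ 1.362 m/s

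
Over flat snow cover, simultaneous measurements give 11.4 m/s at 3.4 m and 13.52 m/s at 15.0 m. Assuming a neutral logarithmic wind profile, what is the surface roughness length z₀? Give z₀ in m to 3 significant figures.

Log law: V(z) ∝ ln(z/z₀). With r = V₁/V₂ = 11.4/13.52 = 0.84320,
r · ln(z₂/z₀) = ln(z₁/z₀) ⇒ ln z₀ = (ln z₁ − r·ln z₂)/(1 − r)
ln z₀ = (1.22378 − 0.84320×2.70805) / 0.15680 = -6.7577
z₀ = exp(-6.7577) = 0.001162 m

z₀ ≈ 0.00116 m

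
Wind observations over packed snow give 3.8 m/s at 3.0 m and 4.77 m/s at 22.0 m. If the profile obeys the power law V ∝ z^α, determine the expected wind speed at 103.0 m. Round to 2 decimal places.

5.69 m/s

First find α: α = ln(V₂/V₁)/ln(z₂/z₁) = ln(4.77/3.8)/ln(22.0/3.0) = 0.22735/1.99243 = 0.1141
Extrapolate from 22.0 m to 103.0 m: V₃ = 4.77 × (103.0/22.0)^0.1141 = 4.77 × 1.1926 = 5.6887 m/s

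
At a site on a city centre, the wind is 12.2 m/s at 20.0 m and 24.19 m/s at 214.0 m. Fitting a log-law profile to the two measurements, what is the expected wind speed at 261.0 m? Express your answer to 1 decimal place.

25.2 m/s

Log law: V ∝ ln(z/z₀). From the pair, with r = V₁/V₂ = 0.50434,
ln z₀ = (ln z₁ − r·ln z₂)/(1 − r) = (2.9957 − 0.50434×5.3660)/0.49566 = 0.5840 → z₀ = 1.793 m
V₃ = V₁ · ln(z₃/z₀)/ln(z₁/z₀) = 12.2 × 4.9805/2.4118 = 25.1943 m/s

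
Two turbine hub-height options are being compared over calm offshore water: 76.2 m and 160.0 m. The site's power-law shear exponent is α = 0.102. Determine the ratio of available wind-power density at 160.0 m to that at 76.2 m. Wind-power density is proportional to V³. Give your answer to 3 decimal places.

1.255

Speed ratio: V_B/V_A = (z_B/z_A)^α = (160.0/76.2)^0.102 = (2.0997)^0.102 = 1.07860
Power-density ratio: P_B/P_A = (V_B/V_A)³ = (1.07860)³ = 1.25482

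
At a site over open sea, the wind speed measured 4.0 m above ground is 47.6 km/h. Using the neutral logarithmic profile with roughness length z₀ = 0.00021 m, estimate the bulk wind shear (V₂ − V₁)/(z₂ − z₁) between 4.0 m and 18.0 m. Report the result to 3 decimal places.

Log law: V₂ = V₁ · ln(z₂/z₀)/ln(z₁/z₀) = 47.6 × 11.3588/9.8547 = 54.8650 km/h
ΔV/Δz = (54.8650 − 47.6)/(18.0 − 4.0) = 7.2650/14.0000 = 0.51893 km/h/m

0.519 km/h/m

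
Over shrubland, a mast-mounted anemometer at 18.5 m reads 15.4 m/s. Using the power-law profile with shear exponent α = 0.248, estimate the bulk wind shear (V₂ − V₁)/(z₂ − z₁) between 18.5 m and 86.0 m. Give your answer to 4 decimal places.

0.1058 m/s/m

Power law: V₂ = V₁ · (z₂/z₁)^α = 15.4 × (4.6486)^0.248 = 22.5433 m/s
ΔV/Δz = (22.5433 − 15.4)/(86.0 − 18.5) = 7.1433/67.5000 = 0.10583 m/s/m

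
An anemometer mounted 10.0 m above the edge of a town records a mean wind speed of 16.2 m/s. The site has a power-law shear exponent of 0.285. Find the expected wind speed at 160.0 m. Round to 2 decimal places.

35.70 m/s

Power-law profile: V₂ = V₁ · (z₂/z₁)^α
V₂ = 16.2 × (160.0/10.0)^0.285 = 16.2 × (16.0000)^0.285
    = 16.2 × 2.2038 = 35.7017 m/s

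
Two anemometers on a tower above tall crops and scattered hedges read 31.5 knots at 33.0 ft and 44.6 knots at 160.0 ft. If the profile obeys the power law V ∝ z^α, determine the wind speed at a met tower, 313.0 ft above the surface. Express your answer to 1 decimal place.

51.7 knots

First find α: α = ln(V₂/V₁)/ln(z₂/z₁) = ln(44.6/31.5)/ln(160.0/33.0) = 0.34775/1.57867 = 0.2203
Extrapolate from 160.0 ft to 313.0 ft: V₃ = 44.6 × (313.0/160.0)^0.2203 = 44.6 × 1.1593 = 51.7046 knots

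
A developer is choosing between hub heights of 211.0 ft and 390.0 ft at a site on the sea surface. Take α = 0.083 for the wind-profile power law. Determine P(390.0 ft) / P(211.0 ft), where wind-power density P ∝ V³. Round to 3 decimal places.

1.165

Speed ratio: V_B/V_A = (z_B/z_A)^α = (390.0/211.0)^0.083 = (1.8483)^0.083 = 1.05231
Power-density ratio: P_B/P_A = (V_B/V_A)³ = (1.05231)³ = 1.16528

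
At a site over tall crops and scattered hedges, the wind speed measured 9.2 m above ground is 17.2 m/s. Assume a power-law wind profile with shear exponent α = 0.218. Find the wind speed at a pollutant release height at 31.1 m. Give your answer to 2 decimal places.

Power-law profile: V₂ = V₁ · (z₂/z₁)^α
V₂ = 17.2 × (31.1/9.2)^0.218 = 17.2 × (3.3804)^0.218
    = 17.2 × 1.3041 = 22.4308 m/s

22.43 m/s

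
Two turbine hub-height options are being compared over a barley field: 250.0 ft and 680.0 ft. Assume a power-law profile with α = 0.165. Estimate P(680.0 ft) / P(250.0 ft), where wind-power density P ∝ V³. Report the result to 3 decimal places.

Speed ratio: V_B/V_A = (z_B/z_A)^α = (680.0/250.0)^0.165 = (2.7200)^0.165 = 1.17952
Power-density ratio: P_B/P_A = (V_B/V_A)³ = (1.17952)³ = 1.64101

1.641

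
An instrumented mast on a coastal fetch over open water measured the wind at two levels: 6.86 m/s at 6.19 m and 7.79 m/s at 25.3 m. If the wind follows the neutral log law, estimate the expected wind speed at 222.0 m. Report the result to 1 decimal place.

9.2 m/s

Log law: V ∝ ln(z/z₀). From the pair, with r = V₁/V₂ = 0.88062,
ln z₀ = (ln z₁ − r·ln z₂)/(1 − r) = (1.8229 − 0.88062×3.2308)/0.11938 = -8.5620 → z₀ = 0.0001912 m
V₃ = V₁ · ln(z₃/z₀)/ln(z₁/z₀) = 6.86 × 13.9647/10.3849 = 9.2247 m/s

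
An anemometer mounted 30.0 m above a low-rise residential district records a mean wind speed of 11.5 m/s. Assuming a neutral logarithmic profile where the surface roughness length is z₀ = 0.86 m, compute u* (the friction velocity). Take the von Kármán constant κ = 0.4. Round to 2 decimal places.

u* ≈ 1.30 m/s

Log law: V(z) = (u*/κ) · ln(z/z₀) ⇒ u* = κ · V / ln(z/z₀)
u* = 0.4 × 11.5 / ln(30.0/0.86) = 0.4 × 11.5 / 3.5520
   = 4.6000 / 3.5520 = 1.2950 m/s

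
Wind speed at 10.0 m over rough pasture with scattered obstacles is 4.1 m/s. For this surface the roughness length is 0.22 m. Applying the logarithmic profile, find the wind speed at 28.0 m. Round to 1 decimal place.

5.2 m/s

Log law: V(z) ∝ ln(z/z₀), so V₂/V₁ = ln(z₂/z₀) / ln(z₁/z₀).
ln(28.0/0.22) = 4.8463, ln(10.0/0.22) = 3.8167
V₂ = 4.1 × 4.8463/3.8167 = 4.1 × 1.2698 = 5.2060 m/s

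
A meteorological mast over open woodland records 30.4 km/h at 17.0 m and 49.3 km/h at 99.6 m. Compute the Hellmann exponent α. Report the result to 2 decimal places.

Power law: V₂/V₁ = (z₂/z₁)^α ⇒ α = ln(V₂/V₁) / ln(z₂/z₁)
α = ln(49.3/30.4) / ln(99.6/17.0) = ln(1.6217) / ln(5.8588)
  = 0.48348 / 1.76795 = 0.27347

α ≈ 0.27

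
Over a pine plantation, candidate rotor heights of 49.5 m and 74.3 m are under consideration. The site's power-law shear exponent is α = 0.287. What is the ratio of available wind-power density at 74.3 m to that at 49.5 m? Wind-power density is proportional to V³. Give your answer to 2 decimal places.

Speed ratio: V_B/V_A = (z_B/z_A)^α = (74.3/49.5)^0.287 = (1.5010)^0.287 = 1.12363
Power-density ratio: P_B/P_A = (V_B/V_A)³ = (1.12363)³ = 1.41862

1.42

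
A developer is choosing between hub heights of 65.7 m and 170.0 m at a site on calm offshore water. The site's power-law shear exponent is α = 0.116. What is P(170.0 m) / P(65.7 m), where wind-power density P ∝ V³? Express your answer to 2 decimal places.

Speed ratio: V_B/V_A = (z_B/z_A)^α = (170.0/65.7)^0.116 = (2.5875)^0.116 = 1.11659
Power-density ratio: P_B/P_A = (V_B/V_A)³ = (1.11659)³ = 1.39214

1.39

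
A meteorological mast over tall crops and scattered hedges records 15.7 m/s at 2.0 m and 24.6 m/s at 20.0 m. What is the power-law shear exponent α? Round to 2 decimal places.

Power law: V₂/V₁ = (z₂/z₁)^α ⇒ α = ln(V₂/V₁) / ln(z₂/z₁)
α = ln(24.6/15.7) / ln(20.0/2.0) = ln(1.5669) / ln(10.0000)
  = 0.44909 / 2.30259 = 0.19504

α ≈ 0.20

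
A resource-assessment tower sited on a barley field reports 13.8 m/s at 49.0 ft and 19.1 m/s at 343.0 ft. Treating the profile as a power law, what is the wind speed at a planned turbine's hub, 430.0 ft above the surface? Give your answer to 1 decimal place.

19.8 m/s

First find α: α = ln(V₂/V₁)/ln(z₂/z₁) = ln(19.1/13.8)/ln(343.0/49.0) = 0.32502/1.94591 = 0.1670
Extrapolate from 343.0 ft to 430.0 ft: V₃ = 19.1 × (430.0/343.0)^0.1670 = 19.1 × 1.0385 = 19.8350 m/s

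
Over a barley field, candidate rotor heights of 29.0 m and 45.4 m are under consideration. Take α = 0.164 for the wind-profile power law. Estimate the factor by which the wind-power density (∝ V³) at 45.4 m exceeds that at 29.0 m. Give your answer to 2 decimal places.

1.25

Speed ratio: V_B/V_A = (z_B/z_A)^α = (45.4/29.0)^0.164 = (1.5655)^0.164 = 1.07628
Power-density ratio: P_B/P_A = (V_B/V_A)³ = (1.07628)³ = 1.24673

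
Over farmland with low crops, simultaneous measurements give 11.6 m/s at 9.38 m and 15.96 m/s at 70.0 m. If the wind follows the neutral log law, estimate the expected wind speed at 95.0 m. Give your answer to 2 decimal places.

Log law: V ∝ ln(z/z₀). From the pair, with r = V₁/V₂ = 0.72682,
ln z₀ = (ln z₁ − r·ln z₂)/(1 − r) = (2.2386 − 0.72682×4.2485)/0.27318 = -3.1089 → z₀ = 0.04465 m
V₃ = V₁ · ln(z₃/z₀)/ln(z₁/z₀) = 11.6 × 7.6628/5.3475 = 16.6224 m/s

16.62 m/s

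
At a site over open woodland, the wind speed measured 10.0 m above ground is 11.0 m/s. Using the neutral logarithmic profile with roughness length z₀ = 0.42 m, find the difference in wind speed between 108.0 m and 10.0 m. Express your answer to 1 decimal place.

8.3 m/s

Log law: V₂ = V₁ · ln(z₂/z₀)/ln(z₁/z₀) = 11.0 × 5.5496/3.1701 = 19.2569 m/s
ΔV = 19.2569 − 11.0 = 8.2569 m/s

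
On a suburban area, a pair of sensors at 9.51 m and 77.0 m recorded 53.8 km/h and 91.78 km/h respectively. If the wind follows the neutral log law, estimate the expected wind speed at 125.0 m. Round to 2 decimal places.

100.58 km/h

Log law: V ∝ ln(z/z₀). From the pair, with r = V₁/V₂ = 0.58618,
ln z₀ = (ln z₁ − r·ln z₂)/(1 − r) = (2.2523 − 0.58618×4.3438)/0.41382 = -0.7103 → z₀ = 0.4915 m
V₃ = V₁ · ln(z₃/z₀)/ln(z₁/z₀) = 53.8 × 5.5386/2.9626 = 100.5785 km/h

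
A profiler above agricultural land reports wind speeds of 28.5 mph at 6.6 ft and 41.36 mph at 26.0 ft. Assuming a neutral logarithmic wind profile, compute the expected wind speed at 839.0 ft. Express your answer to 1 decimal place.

73.9 mph

Log law: V ∝ ln(z/z₀). From the pair, with r = V₁/V₂ = 0.68907,
ln z₀ = (ln z₁ − r·ln z₂)/(1 − r) = (1.8871 − 0.68907×3.2581)/0.31093 = -1.1514 → z₀ = 0.3162 ft
V₃ = V₁ · ln(z₃/z₀)/ln(z₁/z₀) = 28.5 × 7.8836/3.0384 = 73.9466 mph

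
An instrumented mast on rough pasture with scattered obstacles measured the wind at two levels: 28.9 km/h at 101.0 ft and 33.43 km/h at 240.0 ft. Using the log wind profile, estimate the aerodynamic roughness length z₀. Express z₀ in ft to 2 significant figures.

z₀ ≈ 0.40 ft

Log law: V(z) ∝ ln(z/z₀). With r = V₁/V₂ = 28.9/33.43 = 0.86449,
r · ln(z₂/z₀) = ln(z₁/z₀) ⇒ ln z₀ = (ln z₁ − r·ln z₂)/(1 − r)
ln z₀ = (4.61512 − 0.86449×5.48064) / 0.13551 = -0.9066
z₀ = exp(-0.9066) = 0.4039 ft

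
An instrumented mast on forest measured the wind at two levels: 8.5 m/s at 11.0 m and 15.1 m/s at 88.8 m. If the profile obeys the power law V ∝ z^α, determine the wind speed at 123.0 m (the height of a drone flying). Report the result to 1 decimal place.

16.5 m/s

First find α: α = ln(V₂/V₁)/ln(z₂/z₁) = ln(15.1/8.5)/ln(88.8/11.0) = 0.57463/2.08849 = 0.2751
Extrapolate from 88.8 m to 123.0 m: V₃ = 15.1 × (123.0/88.8)^0.2751 = 15.1 × 1.0938 = 16.5161 m/s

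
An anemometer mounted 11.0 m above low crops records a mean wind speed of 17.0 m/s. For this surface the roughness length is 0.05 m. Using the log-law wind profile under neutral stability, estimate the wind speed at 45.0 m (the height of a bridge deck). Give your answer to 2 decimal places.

21.44 m/s

Log law: V(z) ∝ ln(z/z₀), so V₂/V₁ = ln(z₂/z₀) / ln(z₁/z₀).
ln(45.0/0.05) = 6.8024, ln(11.0/0.05) = 5.3936
V₂ = 17.0 × 6.8024/5.3936 = 17.0 × 1.2612 = 21.4402 m/s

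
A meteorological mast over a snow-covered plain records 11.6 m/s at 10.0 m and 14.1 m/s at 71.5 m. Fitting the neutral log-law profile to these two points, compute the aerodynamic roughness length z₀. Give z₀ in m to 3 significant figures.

Log law: V(z) ∝ ln(z/z₀). With r = V₁/V₂ = 11.6/14.1 = 0.82270,
r · ln(z₂/z₀) = ln(z₁/z₀) ⇒ ln z₀ = (ln z₁ − r·ln z₂)/(1 − r)
ln z₀ = (2.30259 − 0.82270×4.26970) / 0.17730 = -6.8248
z₀ = exp(-6.8248) = 0.001086 m

z₀ ≈ 0.00109 m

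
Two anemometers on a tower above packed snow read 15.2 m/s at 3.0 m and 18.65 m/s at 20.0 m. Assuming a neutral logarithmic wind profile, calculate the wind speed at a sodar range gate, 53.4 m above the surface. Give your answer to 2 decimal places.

20.44 m/s

Log law: V ∝ ln(z/z₀). From the pair, with r = V₁/V₂ = 0.81501,
ln z₀ = (ln z₁ − r·ln z₂)/(1 − r) = (1.0986 − 0.81501×2.9957)/0.18499 = -7.2597 → z₀ = 0.0007033 m
V₃ = V₁ · ln(z₃/z₀)/ln(z₁/z₀) = 15.2 × 11.2375/8.3583 = 20.4360 m/s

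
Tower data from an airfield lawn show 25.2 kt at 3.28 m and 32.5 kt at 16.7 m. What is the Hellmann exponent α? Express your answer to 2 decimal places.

Power law: V₂/V₁ = (z₂/z₁)^α ⇒ α = ln(V₂/V₁) / ln(z₂/z₁)
α = ln(32.5/25.2) / ln(16.7/3.28) = ln(1.2897) / ln(5.0915)
  = 0.25440 / 1.62757 = 0.15630

α ≈ 0.16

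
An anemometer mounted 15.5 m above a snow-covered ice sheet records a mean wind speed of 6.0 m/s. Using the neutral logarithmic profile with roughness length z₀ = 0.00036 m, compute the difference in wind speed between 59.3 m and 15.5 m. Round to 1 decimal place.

0.8 m/s

Log law: V₂ = V₁ · ln(z₂/z₀)/ln(z₁/z₀) = 6.0 × 12.0120/10.6702 = 6.7545 m/s
ΔV = 6.7545 − 6.0 = 0.7545 m/s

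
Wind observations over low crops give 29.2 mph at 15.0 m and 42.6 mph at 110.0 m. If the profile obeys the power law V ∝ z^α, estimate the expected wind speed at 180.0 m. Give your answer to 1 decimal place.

46.8 mph

First find α: α = ln(V₂/V₁)/ln(z₂/z₁) = ln(42.6/29.2)/ln(110.0/15.0) = 0.37769/1.99243 = 0.1896
Extrapolate from 110.0 m to 180.0 m: V₃ = 42.6 × (180.0/110.0)^0.1896 = 42.6 × 1.0979 = 46.7684 mph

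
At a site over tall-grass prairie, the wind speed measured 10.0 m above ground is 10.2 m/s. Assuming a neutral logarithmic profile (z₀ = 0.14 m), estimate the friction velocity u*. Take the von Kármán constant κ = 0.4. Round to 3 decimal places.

u* ≈ 0.956 m/s

Log law: V(z) = (u*/κ) · ln(z/z₀) ⇒ u* = κ · V / ln(z/z₀)
u* = 0.4 × 10.2 / ln(10.0/0.14) = 0.4 × 10.2 / 4.2687
   = 4.0800 / 4.2687 = 0.9558 m/s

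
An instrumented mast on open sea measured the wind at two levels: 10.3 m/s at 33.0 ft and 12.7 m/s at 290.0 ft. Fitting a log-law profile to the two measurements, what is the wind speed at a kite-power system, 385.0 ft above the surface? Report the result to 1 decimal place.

Log law: V ∝ ln(z/z₀). From the pair, with r = V₁/V₂ = 0.81102,
ln z₀ = (ln z₁ − r·ln z₂)/(1 − r) = (3.4965 − 0.81102×5.6699)/0.18898 = -5.8309 → z₀ = 0.002935 ft
V₃ = V₁ · ln(z₃/z₀)/ln(z₁/z₀) = 10.3 × 11.7841/9.3274 = 13.0129 m/s

13.0 m/s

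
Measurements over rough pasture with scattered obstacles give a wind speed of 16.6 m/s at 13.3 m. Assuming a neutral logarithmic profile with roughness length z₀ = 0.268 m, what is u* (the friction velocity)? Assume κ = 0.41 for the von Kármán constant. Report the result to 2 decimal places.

u* ≈ 1.74 m/s

Log law: V(z) = (u*/κ) · ln(z/z₀) ⇒ u* = κ · V / ln(z/z₀)
u* = 0.41 × 16.6 / ln(13.3/0.268) = 0.41 × 16.6 / 3.9045
   = 6.8060 / 3.9045 = 1.7431 m/s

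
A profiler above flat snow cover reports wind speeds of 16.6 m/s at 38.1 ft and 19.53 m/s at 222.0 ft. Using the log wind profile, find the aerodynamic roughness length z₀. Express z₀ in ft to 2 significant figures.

Log law: V(z) ∝ ln(z/z₀). With r = V₁/V₂ = 16.6/19.53 = 0.84997,
r · ln(z₂/z₀) = ln(z₁/z₀) ⇒ ln z₀ = (ln z₁ − r·ln z₂)/(1 − r)
ln z₀ = (3.64021 − 0.84997×5.40268) / 0.15003 = -6.3451
z₀ = exp(-6.3451) = 0.001755 ft

z₀ ≈ 0.0018 ft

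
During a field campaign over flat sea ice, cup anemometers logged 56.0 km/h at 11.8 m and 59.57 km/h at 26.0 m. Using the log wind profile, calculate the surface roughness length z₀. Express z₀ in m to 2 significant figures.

Log law: V(z) ∝ ln(z/z₀). With r = V₁/V₂ = 56.0/59.57 = 0.94007,
r · ln(z₂/z₀) = ln(z₁/z₀) ⇒ ln z₀ = (ln z₁ − r·ln z₂)/(1 − r)
ln z₀ = (2.46810 − 0.94007×3.25810) / 0.05993 = -9.9240
z₀ = exp(-9.9240) = 0.00004898 m

z₀ ≈ 0.000049 m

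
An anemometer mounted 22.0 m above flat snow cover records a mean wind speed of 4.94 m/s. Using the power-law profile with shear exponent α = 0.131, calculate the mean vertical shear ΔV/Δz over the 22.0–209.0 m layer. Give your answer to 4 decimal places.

0.0091 m/s/m

Power law: V₂ = V₁ · (z₂/z₁)^α = 4.94 × (9.5000)^0.131 = 6.6345 m/s
ΔV/Δz = (6.6345 − 4.94)/(209.0 − 22.0) = 1.6945/187.0000 = 0.00906 m/s/m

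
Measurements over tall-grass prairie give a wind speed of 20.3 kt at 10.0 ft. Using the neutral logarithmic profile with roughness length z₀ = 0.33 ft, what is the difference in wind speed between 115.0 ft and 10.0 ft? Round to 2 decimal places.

14.53 kt

Log law: V₂ = V₁ · ln(z₂/z₀)/ln(z₁/z₀) = 20.3 × 5.8536/3.4112 = 34.8342 kt
ΔV = 34.8342 − 20.3 = 14.5342 kt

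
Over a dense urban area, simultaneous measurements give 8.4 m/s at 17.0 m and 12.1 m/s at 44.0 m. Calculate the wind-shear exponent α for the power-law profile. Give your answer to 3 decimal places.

α ≈ 0.384

Power law: V₂/V₁ = (z₂/z₁)^α ⇒ α = ln(V₂/V₁) / ln(z₂/z₁)
α = ln(12.1/8.4) / ln(44.0/17.0) = ln(1.4405) / ln(2.5882)
  = 0.36497 / 0.95098 = 0.38379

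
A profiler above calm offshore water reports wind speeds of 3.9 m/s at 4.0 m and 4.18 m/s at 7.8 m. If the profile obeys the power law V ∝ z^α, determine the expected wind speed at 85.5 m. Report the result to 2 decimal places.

5.36 m/s

First find α: α = ln(V₂/V₁)/ln(z₂/z₁) = ln(4.18/3.9)/ln(7.8/4.0) = 0.06933/0.66783 = 0.1038
Extrapolate from 7.8 m to 85.5 m: V₃ = 4.18 × (85.5/7.8)^0.1038 = 4.18 × 1.2822 = 5.3597 m/s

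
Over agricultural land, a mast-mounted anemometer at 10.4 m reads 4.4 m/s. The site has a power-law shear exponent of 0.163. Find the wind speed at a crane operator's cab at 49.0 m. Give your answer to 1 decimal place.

5.7 m/s

Power-law profile: V₂ = V₁ · (z₂/z₁)^α
V₂ = 4.4 × (49.0/10.4)^0.163 = 4.4 × (4.7115)^0.163
    = 4.4 × 1.2874 = 5.6647 m/s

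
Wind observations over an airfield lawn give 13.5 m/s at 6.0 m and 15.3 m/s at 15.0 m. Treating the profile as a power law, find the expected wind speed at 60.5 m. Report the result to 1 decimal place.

18.5 m/s

First find α: α = ln(V₂/V₁)/ln(z₂/z₁) = ln(15.3/13.5)/ln(15.0/6.0) = 0.12516/0.91629 = 0.1366
Extrapolate from 15.0 m to 60.5 m: V₃ = 15.3 × (60.5/15.0)^0.1366 = 15.3 × 1.2099 = 18.5107 m/s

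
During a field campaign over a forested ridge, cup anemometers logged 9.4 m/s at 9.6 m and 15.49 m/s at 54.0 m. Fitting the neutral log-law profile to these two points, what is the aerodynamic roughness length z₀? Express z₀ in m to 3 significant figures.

z₀ ≈ 0.667 m

Log law: V(z) ∝ ln(z/z₀). With r = V₁/V₂ = 9.4/15.49 = 0.60684,
r · ln(z₂/z₀) = ln(z₁/z₀) ⇒ ln z₀ = (ln z₁ − r·ln z₂)/(1 − r)
ln z₀ = (2.26176 − 0.60684×3.98898) / 0.39316 = -0.4042
z₀ = exp(-0.4042) = 0.6675 m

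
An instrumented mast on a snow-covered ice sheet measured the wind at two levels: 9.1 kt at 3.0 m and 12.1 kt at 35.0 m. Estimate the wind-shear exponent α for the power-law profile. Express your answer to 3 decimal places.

Power law: V₂/V₁ = (z₂/z₁)^α ⇒ α = ln(V₂/V₁) / ln(z₂/z₁)
α = ln(12.1/9.1) / ln(35.0/3.0) = ln(1.3297) / ln(11.6667)
  = 0.28493 / 2.45674 = 0.11598

α ≈ 0.116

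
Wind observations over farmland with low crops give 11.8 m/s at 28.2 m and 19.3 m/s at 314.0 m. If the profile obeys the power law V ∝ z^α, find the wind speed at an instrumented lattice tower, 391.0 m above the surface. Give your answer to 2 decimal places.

20.18 m/s

First find α: α = ln(V₂/V₁)/ln(z₂/z₁) = ln(19.3/11.8)/ln(314.0/28.2) = 0.49201/2.41007 = 0.2041
Extrapolate from 314.0 m to 391.0 m: V₃ = 19.3 × (391.0/314.0)^0.2041 = 19.3 × 1.0458 = 20.1837 m/s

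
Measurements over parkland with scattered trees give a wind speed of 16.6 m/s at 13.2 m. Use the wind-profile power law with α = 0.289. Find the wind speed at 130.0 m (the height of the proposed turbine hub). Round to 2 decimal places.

Power-law profile: V₂ = V₁ · (z₂/z₁)^α
V₂ = 16.6 × (130.0/13.2)^0.289 = 16.6 × (9.8485)^0.289
    = 16.6 × 1.9368 = 32.1508 m/s

32.15 m/s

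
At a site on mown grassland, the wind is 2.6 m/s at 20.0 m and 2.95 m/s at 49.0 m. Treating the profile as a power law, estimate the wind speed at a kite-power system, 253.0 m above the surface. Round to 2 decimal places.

3.72 m/s

First find α: α = ln(V₂/V₁)/ln(z₂/z₁) = ln(2.95/2.6)/ln(49.0/20.0) = 0.12629/0.89609 = 0.1409
Extrapolate from 49.0 m to 253.0 m: V₃ = 2.95 × (253.0/49.0)^0.1409 = 2.95 × 1.2603 = 3.7179 m/s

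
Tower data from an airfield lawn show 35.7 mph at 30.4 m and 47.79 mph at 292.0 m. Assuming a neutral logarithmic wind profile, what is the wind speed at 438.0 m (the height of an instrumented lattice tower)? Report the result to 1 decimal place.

50.0 mph

Log law: V ∝ ln(z/z₀). From the pair, with r = V₁/V₂ = 0.74702,
ln z₀ = (ln z₁ − r·ln z₂)/(1 − r) = (3.4144 − 0.74702×5.6768)/0.25298 = -3.2658 → z₀ = 0.03817 m
V₃ = V₁ · ln(z₃/z₀)/ln(z₁/z₀) = 35.7 × 9.3481/6.6803 = 49.9568 mph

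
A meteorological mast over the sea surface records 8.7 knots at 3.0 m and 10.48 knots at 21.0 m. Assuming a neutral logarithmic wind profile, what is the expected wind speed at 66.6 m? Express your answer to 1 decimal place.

11.5 knots

Log law: V ∝ ln(z/z₀). From the pair, with r = V₁/V₂ = 0.83015,
ln z₀ = (ln z₁ − r·ln z₂)/(1 − r) = (1.0986 − 0.83015×3.0445)/0.16985 = -8.4123 → z₀ = 0.0002221 m
V₃ = V₁ · ln(z₃/z₀)/ln(z₁/z₀) = 8.7 × 12.6110/9.5109 = 11.5358 knots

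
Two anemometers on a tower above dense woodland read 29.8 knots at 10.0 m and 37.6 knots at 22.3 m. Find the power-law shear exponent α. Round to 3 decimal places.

α ≈ 0.290

Power law: V₂/V₁ = (z₂/z₁)^α ⇒ α = ln(V₂/V₁) / ln(z₂/z₁)
α = ln(37.6/29.8) / ln(22.3/10.0) = ln(1.2617) / ln(2.2300)
  = 0.23250 / 0.80200 = 0.28989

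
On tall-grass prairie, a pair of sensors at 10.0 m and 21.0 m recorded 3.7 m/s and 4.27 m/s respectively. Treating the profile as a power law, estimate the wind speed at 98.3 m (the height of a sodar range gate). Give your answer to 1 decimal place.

5.8 m/s

First find α: α = ln(V₂/V₁)/ln(z₂/z₁) = ln(4.27/3.7)/ln(21.0/10.0) = 0.14328/0.74194 = 0.1931
Extrapolate from 21.0 m to 98.3 m: V₃ = 4.27 × (98.3/21.0)^0.1931 = 4.27 × 1.3473 = 5.7528 m/s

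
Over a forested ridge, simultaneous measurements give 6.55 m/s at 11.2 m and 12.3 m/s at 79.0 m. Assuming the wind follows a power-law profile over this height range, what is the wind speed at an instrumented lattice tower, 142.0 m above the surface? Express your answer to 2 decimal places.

14.86 m/s

First find α: α = ln(V₂/V₁)/ln(z₂/z₁) = ln(12.3/6.55)/ln(79.0/11.2) = 0.63013/1.95353 = 0.3226
Extrapolate from 79.0 m to 142.0 m: V₃ = 12.3 × (142.0/79.0)^0.3226 = 12.3 × 1.2082 = 14.8610 m/s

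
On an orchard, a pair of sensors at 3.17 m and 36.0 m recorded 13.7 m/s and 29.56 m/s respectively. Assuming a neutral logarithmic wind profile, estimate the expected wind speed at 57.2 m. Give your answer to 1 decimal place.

32.6 m/s

Log law: V ∝ ln(z/z₀). From the pair, with r = V₁/V₂ = 0.46346,
ln z₀ = (ln z₁ − r·ln z₂)/(1 − r) = (1.1537 − 0.46346×3.5835)/0.53654 = -0.9451 → z₀ = 0.3886 m
V₃ = V₁ · ln(z₃/z₀)/ln(z₁/z₀) = 13.7 × 4.9917/2.0989 = 32.5824 m/s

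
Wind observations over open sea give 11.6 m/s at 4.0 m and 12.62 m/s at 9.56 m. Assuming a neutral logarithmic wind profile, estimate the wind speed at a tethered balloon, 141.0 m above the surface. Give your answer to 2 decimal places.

Log law: V ∝ ln(z/z₀). From the pair, with r = V₁/V₂ = 0.91918,
ln z₀ = (ln z₁ − r·ln z₂)/(1 − r) = (1.3863 − 0.91918×2.2576)/0.08082 = -8.5225 → z₀ = 0.0001989 m
V₃ = V₁ · ln(z₃/z₀)/ln(z₁/z₀) = 11.6 × 13.4713/9.9088 = 15.7705 m/s

15.77 m/s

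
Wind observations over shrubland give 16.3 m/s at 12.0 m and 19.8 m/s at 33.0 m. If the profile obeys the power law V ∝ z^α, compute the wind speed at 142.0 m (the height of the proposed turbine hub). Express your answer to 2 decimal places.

First find α: α = ln(V₂/V₁)/ln(z₂/z₁) = ln(19.8/16.3)/ln(33.0/12.0) = 0.19452/1.01160 = 0.1923
Extrapolate from 33.0 m to 142.0 m: V₃ = 19.8 × (142.0/33.0)^0.1923 = 19.8 × 1.3239 = 26.2139 m/s

26.21 m/s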